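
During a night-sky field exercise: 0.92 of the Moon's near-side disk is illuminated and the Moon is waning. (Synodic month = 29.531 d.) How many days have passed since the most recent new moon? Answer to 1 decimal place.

cos θ = 1 − 2f = -0.840, giving a principal value of 147.1°.
Waning ⇒ past full, so θ = 360° − 147.1° = 212.9°.
At 360°/29.531 d per day, 212.9° corresponds to 17.46 days.

17.5 days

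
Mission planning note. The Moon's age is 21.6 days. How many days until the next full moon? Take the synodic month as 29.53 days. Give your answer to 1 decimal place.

22.7 days

Full moon occurs at elongation 180°, i.e. at age 29.53 × 180/360 = 14.765 d.
This lunation's full moon (14.765 d) has passed, so add one period: 44.295 − 21.6 = 22.695 days.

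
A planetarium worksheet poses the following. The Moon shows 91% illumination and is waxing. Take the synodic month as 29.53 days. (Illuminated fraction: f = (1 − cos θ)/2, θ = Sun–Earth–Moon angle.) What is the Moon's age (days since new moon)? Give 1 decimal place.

11.9 days

Invert f = (1 − cos θ)/2 to get cos θ = 1 − 2(0.91) = -0.820, hence θ₀ = arccos -0.820 = 145.1°.
Waxing ⇒ before full, so θ = 145.1°.
Age = 29.53 × 145.1°/360° ≈ 11.90 days.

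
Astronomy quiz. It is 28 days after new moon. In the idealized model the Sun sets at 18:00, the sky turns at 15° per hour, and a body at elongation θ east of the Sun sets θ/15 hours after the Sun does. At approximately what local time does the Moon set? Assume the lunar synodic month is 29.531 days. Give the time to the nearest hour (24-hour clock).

The Moon has covered 28/29.531 of its cycle, so θ ≈ 360° × 28/29.531 = 341.3°.
At 15° of sky rotation per hour, 341.3° corresponds to a 22.76 h lag.
18:00 + 22.76 h ≈ 16:45 → 17:00 to the nearest hour.

17:00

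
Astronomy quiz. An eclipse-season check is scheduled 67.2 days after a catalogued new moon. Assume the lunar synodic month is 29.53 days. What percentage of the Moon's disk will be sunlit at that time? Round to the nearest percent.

67.2/29.53 = 2.276 lunations, so 2 complete cycles and 8.14 d into the next.
Phase angle: θ = 360°·(8.14 d)/(29.53 d) = 99.2°.
Illuminated fraction = (1 − cos 99.2°)/2 = (1 − (-0.160))/2 ≈ 0.580, so 58%.

58%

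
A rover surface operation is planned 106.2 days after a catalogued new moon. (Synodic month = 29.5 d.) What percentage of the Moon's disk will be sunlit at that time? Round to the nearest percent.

Reduce mod P: 106.2 − 3×29.5 = 17.70 d into the current lunation.
Elongation θ = 360° × 17.70/29.5 ≈ 216.0°.
Illuminated fraction = (1 − cos 216.0°)/2 = (1 − (-0.809))/2 ≈ 0.905, so 90%.

90%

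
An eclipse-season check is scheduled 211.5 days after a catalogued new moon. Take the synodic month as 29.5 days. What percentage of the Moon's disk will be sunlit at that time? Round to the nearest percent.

26%

211.5 d spans 7 complete synodic months (7 × 29.5 = 206.50 d) plus 5.00 d.
The Moon has covered 5.00/29.5 of its cycle, so θ ≈ 360° × 5.00/29.5 = 61.0°.
With cos θ = 0.485, the lit fraction is (1 − 0.485)/2 ≈ 0.258, so 26%.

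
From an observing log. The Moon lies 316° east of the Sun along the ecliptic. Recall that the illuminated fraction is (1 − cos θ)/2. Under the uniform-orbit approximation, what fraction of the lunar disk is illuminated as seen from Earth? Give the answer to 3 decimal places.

0.140

Half-versine of 316°: (1 − 0.719)/2 = 0.140.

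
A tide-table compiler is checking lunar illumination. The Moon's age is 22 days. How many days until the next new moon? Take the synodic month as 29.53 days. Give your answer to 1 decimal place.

7.5 days

The next new moon completes the synodic month: 29.53 − 22 = 7.530 days.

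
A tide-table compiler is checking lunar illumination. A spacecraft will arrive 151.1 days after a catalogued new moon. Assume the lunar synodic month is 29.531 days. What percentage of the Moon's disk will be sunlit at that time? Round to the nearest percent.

151.1/29.531 = 5.117 lunations, so 5 complete cycles and 3.44 d into the next.
Elongation θ = 360° × 3.44/29.531 ≈ 42.0°.
cos 42.0° = 0.743, so f = (1 − 0.743)/2 = 0.128, so 13%.

13%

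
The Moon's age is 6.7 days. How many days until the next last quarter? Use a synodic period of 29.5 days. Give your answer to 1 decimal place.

Last quarter is 0.75 of the way through the cycle: age 0.75 × 29.5 = 22.125 d.
That is 22.125 − 6.7 = 15.425 days ahead.

15.4 days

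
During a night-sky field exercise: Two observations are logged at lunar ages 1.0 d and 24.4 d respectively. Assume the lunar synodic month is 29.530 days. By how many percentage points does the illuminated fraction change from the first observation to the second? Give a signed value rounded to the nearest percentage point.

First observation: θ = 360°·1.0/29.530 = 12.2°, so f = 0.011.
Second observation: θ = 297.5°, f = 0.269.
Δf = 0.269 − 0.011 = +0.258, i.e. +26 pp.

+26 percentage points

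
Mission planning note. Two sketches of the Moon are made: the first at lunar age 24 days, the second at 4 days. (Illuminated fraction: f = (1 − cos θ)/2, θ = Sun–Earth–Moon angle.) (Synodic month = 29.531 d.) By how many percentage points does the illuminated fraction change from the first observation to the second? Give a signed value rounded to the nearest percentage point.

θ₁ = 360° × 24/29.531 = 292.6°, f₁ = (1 − cos θ₁)/2 = 0.308.
θ₂ = 360° × 4/29.531 = 48.8°, f₂ = (1 − cos θ₂)/2 = 0.170.
Change = f₂ − f₁ = -0.138 → -14 percentage points.

-14 percentage points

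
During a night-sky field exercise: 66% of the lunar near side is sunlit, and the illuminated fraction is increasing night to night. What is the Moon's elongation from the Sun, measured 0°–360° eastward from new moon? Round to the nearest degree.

109°

From f = (1 − cos θ)/2: cos θ = 1 − 2×0.66 = -0.320; arccos → 108.7°.
Before full moon the principal value applies: θ = 108.7°.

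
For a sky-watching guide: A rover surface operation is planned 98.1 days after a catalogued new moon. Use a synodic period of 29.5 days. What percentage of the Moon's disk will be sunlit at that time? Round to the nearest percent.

73%

Reduce mod P: 98.1 − 3×29.5 = 9.60 d into the current lunation.
Elongation θ = 360° × 9.60/29.5 ≈ 117.2°.
With cos θ = (-0.456), the lit fraction is (1 − (-0.456))/2 ≈ 0.728, so 73%.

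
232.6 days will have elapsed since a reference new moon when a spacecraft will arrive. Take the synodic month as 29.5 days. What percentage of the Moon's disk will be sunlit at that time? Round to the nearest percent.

232.6 d spans 7 complete synodic months (7 × 29.5 = 206.50 d) plus 26.10 d.
Phase angle: θ = 360°·(26.10 d)/(29.5 d) = 318.5°.
cos 318.5° = 0.749, so f = (1 − 0.749)/2 = 0.125, so 13%.

13%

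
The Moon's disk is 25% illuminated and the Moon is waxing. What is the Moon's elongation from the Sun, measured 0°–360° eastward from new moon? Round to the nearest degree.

Invert f = (1 − cos θ)/2 to get cos θ = 1 − 2(0.25) = 0.500, hence θ₀ = arccos 0.500 = 60.0°.
The Moon is waxing (0°–180°), so θ = 60.0° directly.

60°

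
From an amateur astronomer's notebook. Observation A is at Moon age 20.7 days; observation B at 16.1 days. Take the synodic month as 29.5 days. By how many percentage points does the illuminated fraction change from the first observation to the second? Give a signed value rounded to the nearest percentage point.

θ₁ = 360° × 20.7/29.5 = 252.6°, f₁ = (1 − cos θ₁)/2 = 0.649.
θ₂ = 360° × 16.1/29.5 = 196.5°, f₂ = (1 − cos θ₂)/2 = 0.979.
Change = f₂ − f₁ = +0.330 → +33 percentage points.

+33 percentage points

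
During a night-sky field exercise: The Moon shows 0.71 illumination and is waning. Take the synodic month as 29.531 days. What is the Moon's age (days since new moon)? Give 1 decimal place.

Invert f = (1 − cos θ)/2 to get cos θ = 1 − 2(0.71) = -0.420, hence θ₀ = arccos -0.420 = 114.8°.
Since the Moon is past full (waning), take the reflex angle: θ = 360° − 114.8° = 245.2°.
That fraction of the synodic month is 245.2/360 × 29.531 d ≈ 20.11 d.

20.1 days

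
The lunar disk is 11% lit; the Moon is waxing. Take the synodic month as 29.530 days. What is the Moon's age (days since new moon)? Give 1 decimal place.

cos θ = 1 − 2f = 0.780, giving a principal value of 38.7°.
The Moon is waxing (0°–180°), so θ = 38.7° directly.
At 360°/29.530 d per day, 38.7° corresponds to 3.18 days.

3.2 days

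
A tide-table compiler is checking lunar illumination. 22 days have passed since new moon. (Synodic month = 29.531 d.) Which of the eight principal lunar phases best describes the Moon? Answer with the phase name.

θ ≈ 360° × 22/29.531 = 268°, which falls in the last quarter sector.

last quarter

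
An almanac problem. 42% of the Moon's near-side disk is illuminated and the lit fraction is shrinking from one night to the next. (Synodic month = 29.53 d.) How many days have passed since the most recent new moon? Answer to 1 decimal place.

22.9 days

From f = (1 − cos θ)/2: cos θ = 1 − 2×0.42 = 0.160; arccos → 80.8°.
Since the Moon is past full (waning), take the reflex angle: θ = 360° − 80.8° = 279.2°.
At 360°/29.53 d per day, 279.2° corresponds to 22.90 days.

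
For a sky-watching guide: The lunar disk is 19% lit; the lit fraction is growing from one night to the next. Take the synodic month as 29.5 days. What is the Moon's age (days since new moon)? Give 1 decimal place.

Invert f = (1 − cos θ)/2 to get cos θ = 1 − 2(0.19) = 0.620, hence θ₀ = arccos 0.620 = 51.7°.
Before full moon the principal value applies: θ = 51.7°.
Age = 29.5 × 51.7°/360° ≈ 4.24 days.

4.2 days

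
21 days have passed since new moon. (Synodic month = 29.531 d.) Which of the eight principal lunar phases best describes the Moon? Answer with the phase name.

last quarter

θ ≈ 360° × 21/29.531 = 256°, which falls in the last quarter sector.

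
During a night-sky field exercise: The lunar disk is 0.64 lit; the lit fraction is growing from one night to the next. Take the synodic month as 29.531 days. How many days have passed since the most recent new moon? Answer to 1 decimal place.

8.7 days

From f = (1 − cos θ)/2: cos θ = 1 − 2×0.64 = -0.280; arccos → 106.3°.
Before full moon the principal value applies: θ = 106.3°.
At 360°/29.531 d per day, 106.3° corresponds to 8.72 days.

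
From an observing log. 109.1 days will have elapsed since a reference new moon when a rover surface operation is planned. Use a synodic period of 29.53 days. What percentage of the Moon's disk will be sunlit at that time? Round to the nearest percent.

109.1 d spans 3 complete synodic months (3 × 29.53 = 88.59 d) plus 20.51 d.
The Moon has covered 20.51/29.53 of its cycle, so θ ≈ 360° × 20.51/29.53 = 250.0°.
Illuminated fraction = (1 − cos 250.0°)/2 = (1 − (-0.341))/2 ≈ 0.671, so 67%.

67%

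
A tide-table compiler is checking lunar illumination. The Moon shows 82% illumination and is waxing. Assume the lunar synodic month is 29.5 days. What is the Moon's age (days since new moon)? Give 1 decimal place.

cos θ = 1 − 2f = -0.640, giving a principal value of 129.8°.
Waxing ⇒ before full, so θ = 129.8°.
At 360°/29.5 d per day, 129.8° corresponds to 10.64 days.

10.6 days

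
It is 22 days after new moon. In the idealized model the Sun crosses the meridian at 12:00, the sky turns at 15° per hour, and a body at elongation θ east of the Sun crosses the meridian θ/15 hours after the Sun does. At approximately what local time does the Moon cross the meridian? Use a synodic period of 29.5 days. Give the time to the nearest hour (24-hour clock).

06:00

Elongation θ = 360° × 22/29.5 ≈ 268.5°.
At 15° of sky rotation per hour, 268.5° corresponds to a 17.90 h lag.
12:00 + 17.90 h ≈ 05:54 → 06:00 to the nearest hour.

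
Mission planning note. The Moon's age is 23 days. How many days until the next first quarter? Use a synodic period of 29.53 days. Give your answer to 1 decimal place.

First quarter occurs at elongation 90°, i.e. at age 29.53 × 90/360 = 7.383 d.
Already past this cycle's first quarter; the next is at 7.383 + 29.53 = 36.913 d, so 36.913 − 23 = 13.913 days.

13.9 days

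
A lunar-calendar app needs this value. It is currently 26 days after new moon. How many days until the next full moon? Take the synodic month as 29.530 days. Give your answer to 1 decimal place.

18.3 days

Full moon occurs at elongation 180°, i.e. at age 29.530 × 180/360 = 14.765 d.
This lunation's full moon (14.765 d) has passed, so add one period: 44.295 − 26 = 18.295 days.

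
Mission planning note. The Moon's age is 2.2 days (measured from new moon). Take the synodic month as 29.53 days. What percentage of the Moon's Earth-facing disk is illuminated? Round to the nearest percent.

Phase angle: θ = 360°·(2.2 d)/(29.53 d) = 26.8°.
Illuminated fraction = (1 − cos 26.8°)/2 = (1 − 0.892)/2 ≈ 0.054, so 5%.

5%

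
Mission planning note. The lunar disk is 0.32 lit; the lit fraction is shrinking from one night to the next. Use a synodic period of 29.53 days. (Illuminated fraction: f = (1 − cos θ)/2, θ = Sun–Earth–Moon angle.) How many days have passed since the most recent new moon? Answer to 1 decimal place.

23.9 days

cos θ = 1 − 2f = 0.360, giving a principal value of 68.9°.
Waning ⇒ past full, so θ = 360° − 68.9° = 291.1°.
At 360°/29.53 d per day, 291.1° corresponds to 23.88 days.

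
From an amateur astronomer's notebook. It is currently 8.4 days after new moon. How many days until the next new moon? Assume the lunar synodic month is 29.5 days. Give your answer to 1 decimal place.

The next new moon completes the synodic month: 29.5 − 8.4 = 21.100 days.

21.1 days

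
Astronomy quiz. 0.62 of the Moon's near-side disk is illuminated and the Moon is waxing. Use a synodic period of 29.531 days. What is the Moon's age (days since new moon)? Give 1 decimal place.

From f = (1 − cos θ)/2: cos θ = 1 − 2×0.62 = -0.240; arccos → 103.9°.
Waxing ⇒ before full, so θ = 103.9°.
That fraction of the synodic month is 103.9/360 × 29.531 d ≈ 8.52 d.

8.5 days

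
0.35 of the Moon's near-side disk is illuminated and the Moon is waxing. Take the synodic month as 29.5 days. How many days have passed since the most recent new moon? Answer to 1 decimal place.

Invert f = (1 − cos θ)/2 to get cos θ = 1 − 2(0.35) = 0.300, hence θ₀ = arccos 0.300 = 72.5°.
Waxing ⇒ before full, so θ = 72.5°.
That fraction of the synodic month is 72.5/360 × 29.5 d ≈ 5.94 d.

5.9 days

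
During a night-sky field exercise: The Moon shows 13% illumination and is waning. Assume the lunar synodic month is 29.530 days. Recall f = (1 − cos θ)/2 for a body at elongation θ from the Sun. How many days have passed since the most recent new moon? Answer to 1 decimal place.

26.1 days

cos θ = 1 − 2f = 0.740, giving a principal value of 42.3°.
Waning ⇒ past full, so θ = 360° − 42.3° = 317.7°.
Age = 29.530 × 317.7°/360° ≈ 26.06 days.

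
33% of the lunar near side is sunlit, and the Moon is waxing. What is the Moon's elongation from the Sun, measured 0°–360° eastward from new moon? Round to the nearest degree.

70°

Invert f = (1 − cos θ)/2 to get cos θ = 1 − 2(0.33) = 0.340, hence θ₀ = arccos 0.340 = 70.1°.
The Moon is waxing (0°–180°), so θ = 70.1° directly.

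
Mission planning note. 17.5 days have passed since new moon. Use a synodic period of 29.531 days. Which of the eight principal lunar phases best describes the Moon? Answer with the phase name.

θ ≈ 360° × 17.5/29.531 = 213°, which falls in the waning gibbous sector.

waning gibbous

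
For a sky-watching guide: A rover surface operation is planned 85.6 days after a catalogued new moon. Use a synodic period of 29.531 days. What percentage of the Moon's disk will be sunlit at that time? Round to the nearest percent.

10%

85.6/29.531 = 2.899 lunations, so 2 complete cycles and 26.54 d into the next.
Elongation θ = 360° × 26.54/29.531 ≈ 323.5°.
cos 323.5° = 0.804, so f = (1 − 0.804)/2 = 0.098, so 10%.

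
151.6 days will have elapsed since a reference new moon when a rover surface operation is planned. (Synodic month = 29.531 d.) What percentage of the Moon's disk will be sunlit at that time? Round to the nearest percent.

151.6/29.531 = 5.134 lunations, so 5 complete cycles and 3.94 d into the next.
Elongation θ = 360° × 3.94/29.531 ≈ 48.1°.
With cos θ = 0.668, the lit fraction is (1 − 0.668)/2 ≈ 0.166, so 17%.

17%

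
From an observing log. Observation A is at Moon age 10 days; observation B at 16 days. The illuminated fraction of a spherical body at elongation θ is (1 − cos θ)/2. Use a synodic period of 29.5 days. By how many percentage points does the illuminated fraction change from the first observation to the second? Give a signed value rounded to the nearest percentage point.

First observation: θ = 360°·10/29.5 = 122.0°, so f = 0.765.
Second observation: θ = 195.3°, f = 0.982.
Δf = 0.982 − 0.765 = +0.217, i.e. +22 pp.

+22 pp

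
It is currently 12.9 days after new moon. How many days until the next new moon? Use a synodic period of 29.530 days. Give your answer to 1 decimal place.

16.6 days

The next new moon completes the synodic month: 29.530 − 12.9 = 16.630 days.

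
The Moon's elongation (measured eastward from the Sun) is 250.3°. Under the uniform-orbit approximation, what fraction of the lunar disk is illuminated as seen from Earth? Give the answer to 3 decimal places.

Half-versine of 250.3°: (1 − (-0.337))/2 = 0.669.

0.669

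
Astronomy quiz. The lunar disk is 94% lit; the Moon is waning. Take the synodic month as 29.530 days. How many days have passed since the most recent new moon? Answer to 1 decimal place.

From f = (1 − cos θ)/2: cos θ = 1 − 2×0.94 = -0.880; arccos → 151.6°.
Waning ⇒ past full, so θ = 360° − 151.6° = 208.4°.
At 360°/29.530 d per day, 208.4° corresponds to 17.09 days.

17.1 days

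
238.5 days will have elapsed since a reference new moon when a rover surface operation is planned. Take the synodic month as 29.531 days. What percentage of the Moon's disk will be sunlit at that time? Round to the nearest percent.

6%

238.5 d spans 8 complete synodic months (8 × 29.531 = 236.25 d) plus 2.25 d.
Elongation θ = 360° × 2.25/29.531 ≈ 27.5°.
Illuminated fraction = (1 − cos 27.5°)/2 = (1 − 0.887)/2 ≈ 0.056, so 6%.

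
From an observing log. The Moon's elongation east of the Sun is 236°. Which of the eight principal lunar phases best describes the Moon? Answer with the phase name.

The waning gibbous sector spans roughly 202°–248°; 236° falls inside it.

waning gibbous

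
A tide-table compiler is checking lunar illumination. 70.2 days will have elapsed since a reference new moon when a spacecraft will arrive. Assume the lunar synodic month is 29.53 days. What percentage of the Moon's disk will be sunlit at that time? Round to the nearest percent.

70.2/29.53 = 2.377 lunations, so 2 complete cycles and 11.14 d into the next.
The Moon has covered 11.14/29.53 of its cycle, so θ ≈ 360° × 11.14/29.53 = 135.8°.
With cos θ = (-0.717), the lit fraction is (1 − (-0.717))/2 ≈ 0.859, so 86%.

86%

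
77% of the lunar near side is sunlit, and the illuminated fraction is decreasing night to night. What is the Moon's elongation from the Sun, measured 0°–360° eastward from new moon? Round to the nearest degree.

cos θ = 1 − 2f = -0.540, giving a principal value of 122.7°.
A waning Moon lies in 180°–360°, so θ = 360° − 122.7° = 237.3°.

237°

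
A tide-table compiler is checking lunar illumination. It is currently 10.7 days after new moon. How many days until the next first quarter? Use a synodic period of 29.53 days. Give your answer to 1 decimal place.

First quarter is 0.25 of the way through the cycle: age 0.25 × 29.53 = 7.383 d.
Already past this cycle's first quarter; the next is at 7.383 + 29.53 = 36.913 d, so 36.913 − 10.7 = 26.213 days.

26.2 days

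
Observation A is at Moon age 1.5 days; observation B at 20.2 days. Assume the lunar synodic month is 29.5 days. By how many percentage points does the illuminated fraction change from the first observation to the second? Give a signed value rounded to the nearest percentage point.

+67 pp

First observation: θ = 360°·1.5/29.5 = 18.3°, so f = 0.025.
Second observation: θ = 246.5°, f = 0.699.
Δf = 0.699 − 0.025 = +0.674, i.e. +67 pp.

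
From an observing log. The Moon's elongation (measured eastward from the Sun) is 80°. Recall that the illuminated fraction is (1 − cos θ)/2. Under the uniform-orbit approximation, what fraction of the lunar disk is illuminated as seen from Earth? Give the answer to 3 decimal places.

Half-versine of 80°: (1 − 0.174)/2 = 0.413.

0.413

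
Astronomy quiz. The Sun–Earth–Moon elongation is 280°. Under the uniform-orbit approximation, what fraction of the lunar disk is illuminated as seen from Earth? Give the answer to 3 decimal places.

0.413

cos 280° = 0.174, so f = (1 − 0.174)/2 = 0.413.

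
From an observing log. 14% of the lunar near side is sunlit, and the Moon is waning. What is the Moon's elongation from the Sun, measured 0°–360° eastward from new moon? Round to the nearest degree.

Invert f = (1 − cos θ)/2 to get cos θ = 1 − 2(0.14) = 0.720, hence θ₀ = arccos 0.720 = 43.9°.
Waning ⇒ past full, so θ = 360° − 43.9° = 316.1°.

316°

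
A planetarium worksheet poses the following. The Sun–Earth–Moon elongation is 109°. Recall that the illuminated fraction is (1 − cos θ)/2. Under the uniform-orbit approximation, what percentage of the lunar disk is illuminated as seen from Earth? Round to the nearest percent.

cos 109° = (-0.326), so f = (1 − (-0.326))/2 = 0.663, i.e. 66%.

66%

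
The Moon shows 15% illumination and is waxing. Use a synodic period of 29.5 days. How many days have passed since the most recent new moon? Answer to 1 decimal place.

3.7 days

Invert f = (1 − cos θ)/2 to get cos θ = 1 − 2(0.15) = 0.700, hence θ₀ = arccos 0.700 = 45.6°.
Before full moon the principal value applies: θ = 45.6°.
That fraction of the synodic month is 45.6/360 × 29.5 d ≈ 3.73 d.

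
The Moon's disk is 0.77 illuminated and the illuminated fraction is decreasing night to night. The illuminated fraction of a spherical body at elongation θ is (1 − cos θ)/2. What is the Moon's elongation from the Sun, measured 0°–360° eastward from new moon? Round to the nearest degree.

cos θ = 1 − 2f = -0.540, giving a principal value of 122.7°.
Since the Moon is past full (waning), take the reflex angle: θ = 360° − 122.7° = 237.3°.

237°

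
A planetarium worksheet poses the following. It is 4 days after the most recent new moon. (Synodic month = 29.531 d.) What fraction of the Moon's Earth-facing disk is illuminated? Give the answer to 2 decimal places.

0.17

Elongation θ = 360° × 4/29.531 ≈ 48.8°.
cos 48.8° = 0.659, so f = (1 − 0.659)/2 = 0.170.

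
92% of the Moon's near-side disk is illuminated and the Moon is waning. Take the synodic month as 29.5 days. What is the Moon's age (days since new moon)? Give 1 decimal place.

cos θ = 1 − 2f = -0.840, giving a principal value of 147.1°.
Waning ⇒ past full, so θ = 360° − 147.1° = 212.9°.
At 360°/29.5 d per day, 212.9° corresponds to 17.44 days.

17.4 days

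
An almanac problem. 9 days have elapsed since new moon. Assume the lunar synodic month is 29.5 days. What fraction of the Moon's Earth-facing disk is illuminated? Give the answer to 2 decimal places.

0.67

Elongation θ = 360° × 9/29.5 ≈ 109.8°.
cos 109.8° = (-0.339), so f = (1 − (-0.339))/2 = 0.670.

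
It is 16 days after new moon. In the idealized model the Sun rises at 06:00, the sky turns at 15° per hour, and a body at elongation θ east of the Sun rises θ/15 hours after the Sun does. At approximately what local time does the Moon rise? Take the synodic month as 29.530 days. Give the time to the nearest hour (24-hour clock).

19:00

Phase angle: θ = 360°·(16 d)/(29.530 d) = 195.1°.
Delay after the Sun = 195.1° / (15°/h) ≈ 13.00 h.
06:00 + 13.00 h ≈ 19:00 → 19:00 to the nearest hour.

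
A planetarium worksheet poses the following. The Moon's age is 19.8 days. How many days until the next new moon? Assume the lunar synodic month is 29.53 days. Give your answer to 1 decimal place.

9.7 days

One full lunation from the last new moon is 29.53 d; remaining = 29.53 − 19.8 = 9.730 d.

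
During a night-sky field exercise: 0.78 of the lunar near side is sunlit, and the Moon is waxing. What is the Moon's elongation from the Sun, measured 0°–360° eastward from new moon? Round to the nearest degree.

Invert f = (1 − cos θ)/2 to get cos θ = 1 − 2(0.78) = -0.560, hence θ₀ = arccos -0.560 = 124.1°.
Before full moon the principal value applies: θ = 124.1°.

124°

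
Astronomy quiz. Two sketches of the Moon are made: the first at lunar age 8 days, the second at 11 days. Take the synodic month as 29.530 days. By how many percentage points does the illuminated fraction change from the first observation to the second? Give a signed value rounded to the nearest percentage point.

+28 percentage points

θ₁ = 360° × 8/29.530 = 97.5°, f₁ = (1 − cos θ₁)/2 = 0.566.
θ₂ = 360° × 11/29.530 = 134.1°, f₂ = (1 − cos θ₂)/2 = 0.848.
Change = f₂ − f₁ = +0.282 → +28 percentage points.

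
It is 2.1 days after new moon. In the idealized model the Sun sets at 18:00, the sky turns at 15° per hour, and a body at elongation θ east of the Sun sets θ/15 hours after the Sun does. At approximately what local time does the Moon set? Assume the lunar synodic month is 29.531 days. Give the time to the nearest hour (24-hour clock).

20:00

Elongation θ = 360° × 2.1/29.531 ≈ 25.6°.
At 15° of sky rotation per hour, 25.6° corresponds to a 1.71 h lag.
18:00 + 1.71 h ≈ 19:42 → 20:00 to the nearest hour.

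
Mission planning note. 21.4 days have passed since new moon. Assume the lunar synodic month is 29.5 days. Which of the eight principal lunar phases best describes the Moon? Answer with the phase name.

last quarter

At 21.4/29.5 of the cycle, θ ≈ 261° — the last quarter range.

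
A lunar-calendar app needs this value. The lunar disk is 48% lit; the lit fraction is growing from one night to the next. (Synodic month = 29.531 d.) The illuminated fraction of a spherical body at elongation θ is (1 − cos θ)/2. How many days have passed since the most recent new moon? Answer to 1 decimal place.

7.2 days

Invert f = (1 − cos θ)/2 to get cos θ = 1 − 2(0.48) = 0.040, hence θ₀ = arccos 0.040 = 87.7°.
Before full moon the principal value applies: θ = 87.7°.
That fraction of the synodic month is 87.7/360 × 29.531 d ≈ 7.19 d.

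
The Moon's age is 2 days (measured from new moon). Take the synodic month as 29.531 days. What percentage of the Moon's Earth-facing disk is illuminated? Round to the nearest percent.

4%

Elongation θ = 360° × 2/29.531 ≈ 24.4°.
Illuminated fraction = (1 − cos 24.4°)/2 = (1 − 0.911)/2 ≈ 0.045, so 4%.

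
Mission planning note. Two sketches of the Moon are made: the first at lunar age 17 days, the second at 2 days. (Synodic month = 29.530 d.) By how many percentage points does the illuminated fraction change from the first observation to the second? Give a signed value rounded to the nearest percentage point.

First observation: θ = 360°·17/29.530 = 207.2°, so f = 0.945.
Second observation: θ = 24.4°, f = 0.045.
Δf = 0.045 − 0.945 = -0.900, i.e. -90 pp.

-90 percentage points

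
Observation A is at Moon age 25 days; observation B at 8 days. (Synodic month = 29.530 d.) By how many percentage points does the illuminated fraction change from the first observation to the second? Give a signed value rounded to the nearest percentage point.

+35 pp

θ₁ = 360° × 25/29.530 = 304.8°, f₁ = (1 − cos θ₁)/2 = 0.215.
θ₂ = 360° × 8/29.530 = 97.5°, f₂ = (1 − cos θ₂)/2 = 0.566.
Change = f₂ − f₁ = +0.351 → +35 percentage points.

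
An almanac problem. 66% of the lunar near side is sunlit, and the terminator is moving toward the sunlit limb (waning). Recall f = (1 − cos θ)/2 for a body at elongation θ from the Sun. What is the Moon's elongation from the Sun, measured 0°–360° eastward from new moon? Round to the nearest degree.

Invert f = (1 − cos θ)/2 to get cos θ = 1 − 2(0.66) = -0.320, hence θ₀ = arccos -0.320 = 108.7°.
Waning ⇒ past full, so θ = 360° − 108.7° = 251.3°.

251°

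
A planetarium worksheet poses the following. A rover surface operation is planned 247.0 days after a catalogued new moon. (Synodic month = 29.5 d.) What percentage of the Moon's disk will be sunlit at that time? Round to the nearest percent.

247.0/29.5 = 8.373 lunations, so 8 complete cycles and 11.00 d into the next.
Elongation θ = 360° × 11.00/29.5 ≈ 134.2°.
Illuminated fraction = (1 − cos 134.2°)/2 = (1 − (-0.698))/2 ≈ 0.849, so 85%.

85%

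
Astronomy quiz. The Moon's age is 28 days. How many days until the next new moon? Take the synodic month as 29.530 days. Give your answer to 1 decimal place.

The next new moon completes the synodic month: 29.530 − 28 = 1.530 days.

1.5 days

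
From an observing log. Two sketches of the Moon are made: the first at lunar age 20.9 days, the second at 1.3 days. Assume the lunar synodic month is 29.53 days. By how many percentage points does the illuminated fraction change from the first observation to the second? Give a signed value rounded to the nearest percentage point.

First observation: θ = 360°·20.9/29.53 = 254.8°, so f = 0.631.
Second observation: θ = 15.8°, f = 0.019.
Δf = 0.019 − 0.631 = -0.612, i.e. -61 pp.

-61 percentage points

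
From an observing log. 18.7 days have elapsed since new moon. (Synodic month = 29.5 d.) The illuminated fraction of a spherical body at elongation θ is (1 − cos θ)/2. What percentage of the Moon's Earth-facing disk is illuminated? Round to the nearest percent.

83%

Phase angle: θ = 360°·(18.7 d)/(29.5 d) = 228.2°.
Illuminated fraction = (1 − cos 228.2°)/2 = (1 − (-0.666))/2 ≈ 0.833, so 83%.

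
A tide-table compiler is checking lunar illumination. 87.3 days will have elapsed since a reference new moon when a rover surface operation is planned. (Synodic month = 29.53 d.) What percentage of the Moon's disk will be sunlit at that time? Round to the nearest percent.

87.3/29.53 = 2.956 lunations, so 2 complete cycles and 28.24 d into the next.
Elongation θ = 360° × 28.24/29.53 ≈ 344.3°.
With cos θ = 0.963, the lit fraction is (1 − 0.963)/2 ≈ 0.019, so 2%.

2%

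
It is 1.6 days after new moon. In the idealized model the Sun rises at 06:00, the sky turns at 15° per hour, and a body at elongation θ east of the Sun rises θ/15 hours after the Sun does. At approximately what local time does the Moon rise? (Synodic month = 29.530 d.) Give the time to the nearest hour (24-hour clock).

Elongation θ = 360° × 1.6/29.530 ≈ 19.5°.
The Moon trails the Sun by θ/15 = 19.5/15 ≈ 1.30 hours.
06:00 + 1.30 h ≈ 07:18 → 07:00 to the nearest hour.

07:00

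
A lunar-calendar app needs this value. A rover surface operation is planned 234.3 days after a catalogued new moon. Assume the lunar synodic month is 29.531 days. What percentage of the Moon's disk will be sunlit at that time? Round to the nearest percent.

4%

234.3 d spans 7 complete synodic months (7 × 29.531 = 206.72 d) plus 27.58 d.
Elongation θ = 360° × 27.58/29.531 ≈ 336.3°.
Illuminated fraction = (1 − cos 336.3°)/2 = (1 − 0.915)/2 ≈ 0.042, so 4%.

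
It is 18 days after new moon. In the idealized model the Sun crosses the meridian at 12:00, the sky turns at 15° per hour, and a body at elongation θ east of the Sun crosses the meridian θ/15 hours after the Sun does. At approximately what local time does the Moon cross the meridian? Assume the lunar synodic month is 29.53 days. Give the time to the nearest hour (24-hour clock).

Phase angle: θ = 360°·(18 d)/(29.53 d) = 219.4°.
At 15° of sky rotation per hour, 219.4° corresponds to a 14.63 h lag.
12:00 + 14.63 h ≈ 02:38 → 03:00 to the nearest hour.

03:00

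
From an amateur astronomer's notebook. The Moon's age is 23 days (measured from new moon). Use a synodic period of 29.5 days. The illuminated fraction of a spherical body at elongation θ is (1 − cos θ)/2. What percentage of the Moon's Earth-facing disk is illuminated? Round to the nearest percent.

41%

Phase angle: θ = 360°·(23 d)/(29.5 d) = 280.7°.
Illuminated fraction = (1 − cos 280.7°)/2 = (1 − 0.185)/2 ≈ 0.407, so 41%.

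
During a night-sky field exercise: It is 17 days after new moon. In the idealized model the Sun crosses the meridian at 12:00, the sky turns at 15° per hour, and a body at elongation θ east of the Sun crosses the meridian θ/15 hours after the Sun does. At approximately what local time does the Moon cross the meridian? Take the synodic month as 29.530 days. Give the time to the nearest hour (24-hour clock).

02:00

Elongation θ = 360° × 17/29.530 ≈ 207.2°.
The Moon trails the Sun by θ/15 = 207.2/15 ≈ 13.82 hours.
12:00 + 13.82 h ≈ 01:49 → 02:00 to the nearest hour.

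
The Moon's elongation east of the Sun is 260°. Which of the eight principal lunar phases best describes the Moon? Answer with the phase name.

260° lies in the last quarter sector of the 8-phase cycle.

last quarter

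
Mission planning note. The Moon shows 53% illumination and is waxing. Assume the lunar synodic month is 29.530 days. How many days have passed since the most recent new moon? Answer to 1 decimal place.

Invert f = (1 − cos θ)/2 to get cos θ = 1 − 2(0.53) = -0.060, hence θ₀ = arccos -0.060 = 93.4°.
Before full moon the principal value applies: θ = 93.4°.
At 360°/29.530 d per day, 93.4° corresponds to 7.66 days.

7.7 days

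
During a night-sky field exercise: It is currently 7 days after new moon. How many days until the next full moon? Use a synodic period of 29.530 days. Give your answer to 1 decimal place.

7.8 days

Full moon is 0.5 of the way through the cycle: age 0.5 × 29.530 = 14.765 d.
So 7.765 days remain (14.765 − 7).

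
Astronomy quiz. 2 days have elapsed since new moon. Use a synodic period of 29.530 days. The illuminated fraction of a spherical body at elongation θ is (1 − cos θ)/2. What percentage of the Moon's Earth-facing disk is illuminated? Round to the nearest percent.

4%

The Moon has covered 2/29.530 of its cycle, so θ ≈ 360° × 2/29.530 = 24.4°.
cos 24.4° = 0.911, so f = (1 − 0.911)/2 = 0.045, so 4%.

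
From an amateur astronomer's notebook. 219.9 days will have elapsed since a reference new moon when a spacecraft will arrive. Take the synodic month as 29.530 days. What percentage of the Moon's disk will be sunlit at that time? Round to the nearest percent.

97%

219.9 d spans 7 complete synodic months (7 × 29.530 = 206.71 d) plus 13.19 d.
Elongation θ = 360° × 13.19/29.530 ≈ 160.8°.
cos 160.8° = (-0.944), so f = (1 − (-0.944))/2 = 0.972, so 97%.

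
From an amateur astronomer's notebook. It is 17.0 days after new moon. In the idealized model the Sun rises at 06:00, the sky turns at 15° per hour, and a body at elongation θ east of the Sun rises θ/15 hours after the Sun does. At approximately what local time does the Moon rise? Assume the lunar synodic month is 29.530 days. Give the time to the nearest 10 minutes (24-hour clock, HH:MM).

The Moon has covered 17.0/29.530 of its cycle, so θ ≈ 360° × 17.0/29.530 = 207.2°.
Delay after the Sun = 207.2° / (15°/h) ≈ 13.82 h.
06:00 + 13.816 h ≈ 19:49 → 19:50 to the nearest ten minutes.

19:50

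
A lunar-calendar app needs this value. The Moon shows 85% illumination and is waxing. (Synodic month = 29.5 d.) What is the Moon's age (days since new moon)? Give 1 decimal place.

From f = (1 − cos θ)/2: cos θ = 1 − 2×0.85 = -0.700; arccos → 134.4°.
Before full moon the principal value applies: θ = 134.4°.
Age = 29.5 × 134.4°/360° ≈ 11.02 days.

11.0 days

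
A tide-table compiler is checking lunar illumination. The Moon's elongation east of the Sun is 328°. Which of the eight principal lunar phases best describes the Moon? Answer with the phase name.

waning crescent

328° lies in the waning crescent sector of the 8-phase cycle.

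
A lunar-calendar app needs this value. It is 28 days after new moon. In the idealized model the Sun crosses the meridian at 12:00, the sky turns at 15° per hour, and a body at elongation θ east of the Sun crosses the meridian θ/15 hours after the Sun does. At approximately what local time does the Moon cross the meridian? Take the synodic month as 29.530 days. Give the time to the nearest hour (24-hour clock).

Phase angle: θ = 360°·(28 d)/(29.530 d) = 341.3°.
Delay after the Sun = 341.3° / (15°/h) ≈ 22.76 h.
12:00 + 22.76 h ≈ 10:45 → 11:00 to the nearest hour.

11:00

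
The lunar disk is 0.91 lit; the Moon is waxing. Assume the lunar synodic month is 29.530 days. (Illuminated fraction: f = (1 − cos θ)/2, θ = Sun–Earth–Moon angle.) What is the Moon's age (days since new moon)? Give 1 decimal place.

cos θ = 1 − 2f = -0.820, giving a principal value of 145.1°.
The Moon is waxing (0°–180°), so θ = 145.1° directly.
Age = 29.530 × 145.1°/360° ≈ 11.90 days.

11.9 days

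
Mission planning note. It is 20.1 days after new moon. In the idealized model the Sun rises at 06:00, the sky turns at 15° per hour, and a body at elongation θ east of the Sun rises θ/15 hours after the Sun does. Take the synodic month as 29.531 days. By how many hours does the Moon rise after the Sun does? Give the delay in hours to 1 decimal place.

Elongation θ = 360° × 20.1/29.531 ≈ 245.0°.
Delay after the Sun = 245.0° / (15°/h) ≈ 16.34 h.
So the Moon rises 16.34 h after the Sun.

16.3 h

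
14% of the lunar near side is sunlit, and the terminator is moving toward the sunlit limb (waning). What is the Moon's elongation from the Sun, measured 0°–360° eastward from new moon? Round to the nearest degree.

316°

Invert f = (1 − cos θ)/2 to get cos θ = 1 − 2(0.14) = 0.720, hence θ₀ = arccos 0.720 = 43.9°.
Since the Moon is past full (waning), take the reflex angle: θ = 360° − 43.9° = 316.1°.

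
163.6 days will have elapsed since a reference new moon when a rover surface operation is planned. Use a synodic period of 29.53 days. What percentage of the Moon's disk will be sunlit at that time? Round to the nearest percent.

163.6/29.53 = 5.540 lunations, so 5 complete cycles and 15.95 d into the next.
Phase angle: θ = 360°·(15.95 d)/(29.53 d) = 194.4°.
Illuminated fraction = (1 − cos 194.4°)/2 = (1 − (-0.968))/2 ≈ 0.984, so 98%.

98%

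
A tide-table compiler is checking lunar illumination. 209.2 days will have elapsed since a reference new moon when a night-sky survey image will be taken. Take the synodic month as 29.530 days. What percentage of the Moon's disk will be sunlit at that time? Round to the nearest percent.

7%

209.2/29.530 = 7.084 lunations, so 7 complete cycles and 2.49 d into the next.
The Moon has covered 2.49/29.530 of its cycle, so θ ≈ 360° × 2.49/29.530 = 30.4°.
Illuminated fraction = (1 − cos 30.4°)/2 = (1 − 0.863)/2 ≈ 0.069, so 7%.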